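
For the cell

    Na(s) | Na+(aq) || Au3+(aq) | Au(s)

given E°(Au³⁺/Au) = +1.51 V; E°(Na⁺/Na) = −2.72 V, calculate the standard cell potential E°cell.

By convention the left-hand electrode in cell notation is the anode (oxidation) and the right-hand electrode is the cathode (reduction).
E°cell = E°(right) − E°(left) = +1.51 − (−2.72) = +4.23 V.

+4.23 V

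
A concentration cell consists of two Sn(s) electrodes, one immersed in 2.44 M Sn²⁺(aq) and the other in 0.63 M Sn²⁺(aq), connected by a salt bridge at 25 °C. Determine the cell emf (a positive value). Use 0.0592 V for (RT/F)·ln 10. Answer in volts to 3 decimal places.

0.017 V

For a concentration cell E°cell = 0, since both electrodes use the same couple.
The compartment with the higher Sn²⁺(aq) concentration (2.44 M) acts as the cathode; ions are reduced there and produced at the dilute (0.63 M) anode.
With n = 2, Ecell = −(0.0592/2)·log([dilute]/[conc]) = −(0.0592/2)·log(0.63/2.44) = +0.017 V.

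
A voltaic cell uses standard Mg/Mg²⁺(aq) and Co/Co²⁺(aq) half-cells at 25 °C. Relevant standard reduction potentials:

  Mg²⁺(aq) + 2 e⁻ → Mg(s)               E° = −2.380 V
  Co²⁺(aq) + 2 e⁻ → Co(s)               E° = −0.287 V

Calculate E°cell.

Of the two couples in this cell, the one with the more positive reduction potential is reduced at the cathode: here that is Co²⁺/Co (−0.287 V); Mg²⁺/Mg (−2.380 V) is the anode.
E°cell = E°(cathode) − E°(anode) = −0.287 − (−2.380) = +2.093 V.

+2.093 V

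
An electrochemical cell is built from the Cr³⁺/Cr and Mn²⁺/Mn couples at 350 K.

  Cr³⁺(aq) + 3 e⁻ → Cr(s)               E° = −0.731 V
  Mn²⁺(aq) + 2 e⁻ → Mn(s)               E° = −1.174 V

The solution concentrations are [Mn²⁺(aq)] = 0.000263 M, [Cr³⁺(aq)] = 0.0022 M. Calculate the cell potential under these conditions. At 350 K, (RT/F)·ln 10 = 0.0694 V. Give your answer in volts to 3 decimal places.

+0.506 V

The Cr³⁺/Cr couple has the more positive E°, so it is the cathode; Mn²⁺/Mn is the anode.
The standard potential is −0.731 − (−1.174) = +0.443 V and the balanced reaction transfers n = 6 electrons.
The balanced reaction is 2 Cr³⁺(aq) + 3 Mn(s) → 2 Cr(s) + 3 Mn²⁺(aq), so Q = [Mn²⁺(aq)]^3 / [Cr³⁺(aq)]^2 = 3.76×10^−6 and log Q = −5.425.
Applying E = E° − (RT ln10/nF)·log Q gives +0.443 − (0.0694/6)(−5.425) = +0.506 V.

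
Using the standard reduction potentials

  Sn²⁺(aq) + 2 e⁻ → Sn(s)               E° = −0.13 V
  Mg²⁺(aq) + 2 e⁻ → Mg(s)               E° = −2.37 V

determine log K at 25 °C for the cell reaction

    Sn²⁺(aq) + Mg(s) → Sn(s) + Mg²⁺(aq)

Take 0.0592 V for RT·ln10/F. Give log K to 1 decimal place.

The Sn²⁺/Sn couple is reduced (cathode); E°cell = −0.13 − (−2.37) = +2.24 V with n = 2.
At equilibrium E = 0, so log K = nE°cell / 0.0592 = (2)(+2.24) / 0.0592 = 75.7.

log K = 75.7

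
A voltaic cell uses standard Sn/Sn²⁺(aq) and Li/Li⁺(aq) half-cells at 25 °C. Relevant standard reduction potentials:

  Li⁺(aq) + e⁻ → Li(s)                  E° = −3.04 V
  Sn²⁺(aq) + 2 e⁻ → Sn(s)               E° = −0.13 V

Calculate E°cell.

+2.91 V

Of the two couples in this cell, the one with the more positive reduction potential is reduced at the cathode: here that is Sn²⁺/Sn (−0.13 V); Li⁺/Li (−3.04 V) is the anode.
E°cell = E°(cathode) − E°(anode) = −0.13 − (−3.04) = +2.91 V.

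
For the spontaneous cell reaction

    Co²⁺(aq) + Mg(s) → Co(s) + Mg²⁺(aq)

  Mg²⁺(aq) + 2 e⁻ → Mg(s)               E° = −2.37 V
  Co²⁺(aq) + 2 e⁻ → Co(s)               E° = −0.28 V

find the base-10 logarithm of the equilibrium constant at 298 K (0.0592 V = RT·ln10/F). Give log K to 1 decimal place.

log K = 70.6

The Co²⁺/Co couple is reduced (cathode); E°cell = −0.28 − (−2.37) = +2.09 V with n = 2.
At equilibrium E = 0, so log K = nE°cell / 0.0592 = (2)(+2.09) / 0.0592 = 70.6.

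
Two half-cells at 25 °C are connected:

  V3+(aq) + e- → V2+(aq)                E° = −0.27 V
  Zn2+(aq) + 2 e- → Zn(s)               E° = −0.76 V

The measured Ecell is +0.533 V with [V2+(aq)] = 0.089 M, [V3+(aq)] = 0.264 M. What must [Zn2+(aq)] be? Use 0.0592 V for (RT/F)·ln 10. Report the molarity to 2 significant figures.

0.31 M

V³⁺/V²⁺ is the cathode (higher E°); E°cell = −0.27 − (−0.76) = +0.49 V with n = 2.
From the Nernst equation, log Q = n(E° − E)/0.0592 = 2·(+0.49 − (+0.533))/0.0592 = −1.453.
Balancing electrons gives 2 V3+(aq) + Zn(s) → 2 V2+(aq) + Zn2+(aq); thus Q = ([V2+(aq)]^2·[Zn2+(aq)]) / [V3+(aq)]^2.
Solving for the unknown gives log [Zn2+(aq)] = −0.509, so [Zn2+(aq)] ≈ 0.31 M.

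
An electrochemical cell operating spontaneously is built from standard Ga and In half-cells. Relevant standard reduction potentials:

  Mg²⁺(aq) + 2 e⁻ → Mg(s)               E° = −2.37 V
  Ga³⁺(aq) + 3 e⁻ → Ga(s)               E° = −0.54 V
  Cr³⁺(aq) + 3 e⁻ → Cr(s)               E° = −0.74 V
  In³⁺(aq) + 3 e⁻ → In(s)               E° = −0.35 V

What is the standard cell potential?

+0.19 V

The In³⁺/In couple has the higher E°, so In ion is reduced (cathode) and Ga is oxidized (anode).
E°cell = E°(cathode) − E°(anode) = −0.35 − (−0.54) = +0.19 V.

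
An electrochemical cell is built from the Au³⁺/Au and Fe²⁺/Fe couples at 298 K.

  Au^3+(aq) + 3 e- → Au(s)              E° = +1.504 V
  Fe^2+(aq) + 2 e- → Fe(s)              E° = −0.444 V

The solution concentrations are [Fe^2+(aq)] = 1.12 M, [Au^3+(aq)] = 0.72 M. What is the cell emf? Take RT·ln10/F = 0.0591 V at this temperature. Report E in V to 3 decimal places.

+1.944 V

Since E°(Au³⁺/Au) > E°(Fe²⁺/Fe), Au³⁺/Au serves as the cathode.
The standard potential is +1.504 − (−0.444) = +1.948 V and the balanced reaction transfers n = 6 electrons.
For the overall reaction 2 Au^3+(aq) + 3 Fe(s) → 2 Au(s) + 3 Fe^2+(aq), Q = [Fe^2+(aq)]^3 / [Au^3+(aq)]^2 = 2.71, giving log Q = 0.433.
By the Nernst equation, E = +1.948 − (0.0591/6)·(0.433) = +1.944 V.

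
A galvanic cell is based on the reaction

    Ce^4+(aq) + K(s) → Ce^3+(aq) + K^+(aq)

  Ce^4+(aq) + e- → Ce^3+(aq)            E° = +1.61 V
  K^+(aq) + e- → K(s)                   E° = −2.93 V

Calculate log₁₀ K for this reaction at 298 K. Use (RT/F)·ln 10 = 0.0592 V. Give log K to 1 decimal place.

The Ce⁴⁺/Ce³⁺ couple is reduced (cathode); E°cell = +1.61 − (−2.93) = +4.54 V with n = 1.
At equilibrium E = 0, so log K = nE°cell / 0.0592 = (1)(+4.54) / 0.0592 = 76.7.

log K = 76.7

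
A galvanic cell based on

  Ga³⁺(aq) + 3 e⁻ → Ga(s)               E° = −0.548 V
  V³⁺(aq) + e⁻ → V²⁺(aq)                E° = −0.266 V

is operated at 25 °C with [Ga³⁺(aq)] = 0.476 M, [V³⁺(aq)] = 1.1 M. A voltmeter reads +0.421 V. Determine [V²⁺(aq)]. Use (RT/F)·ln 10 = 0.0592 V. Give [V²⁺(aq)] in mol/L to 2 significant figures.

0.0063 M

With V³⁺/V²⁺ at the cathode and Ga³⁺/Ga at the anode, E°cell = −0.266 − (−0.548) = +0.282 V (n = 3).
From the Nernst equation, log Q = n(E° − E)/0.0592 = 3·(+0.282 − (+0.421))/0.0592 = −7.044.
For 3 V³⁺(aq) + Ga(s) → 3 V²⁺(aq) + Ga³⁺(aq), the reaction quotient is Q = ([V²⁺(aq)]^3·[Ga³⁺(aq)]) / [V³⁺(aq)]^3.
Solving for the unknown gives log [V²⁺(aq)] = −2.199, so [V²⁺(aq)] ≈ 0.0063 M.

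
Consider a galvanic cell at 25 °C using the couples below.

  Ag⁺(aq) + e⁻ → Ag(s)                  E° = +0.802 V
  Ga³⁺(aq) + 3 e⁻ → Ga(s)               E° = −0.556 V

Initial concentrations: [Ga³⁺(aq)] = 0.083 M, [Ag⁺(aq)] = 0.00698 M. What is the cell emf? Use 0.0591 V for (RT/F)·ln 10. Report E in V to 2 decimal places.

+1.25 V

The Ag⁺/Ag couple has the more positive E°, so it is the cathode; Ga³⁺/Ga is the anode.
The standard potential is +0.802 − (−0.556) = +1.358 V and the balanced reaction transfers n = 3 electrons.
For the overall reaction 3 Ag⁺(aq) + Ga(s) → 3 Ag(s) + Ga³⁺(aq), Q = [Ga³⁺(aq)] / [Ag⁺(aq)]^3 = 2.44×10^5, giving log Q = 5.388.
Applying E = E° − (RT ln10/nF)·log Q gives +1.358 − (0.0591/3)(5.388) = +1.25 V.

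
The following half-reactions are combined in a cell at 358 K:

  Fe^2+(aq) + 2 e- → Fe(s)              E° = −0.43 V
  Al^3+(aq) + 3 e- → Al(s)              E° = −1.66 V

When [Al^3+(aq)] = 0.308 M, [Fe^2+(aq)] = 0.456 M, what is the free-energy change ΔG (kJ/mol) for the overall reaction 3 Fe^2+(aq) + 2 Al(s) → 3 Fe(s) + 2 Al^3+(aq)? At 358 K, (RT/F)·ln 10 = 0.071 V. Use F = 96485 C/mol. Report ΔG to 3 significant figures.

E°cell = −0.43 − (−1.66) = +1.23 V; the balanced reaction transfers n = 6 electrons.
Here Q = [Al^3+(aq)]^2 / [Fe^2+(aq)]^3 = 1 (log Q = 0.000), giving E = +1.23 − (0.071/6)·(0.000) = +1.2300 V.
ΔG = −nFE = −(6)(96485)(+1.2300) J/mol = −712 kJ/mol.

−712 kJ/mol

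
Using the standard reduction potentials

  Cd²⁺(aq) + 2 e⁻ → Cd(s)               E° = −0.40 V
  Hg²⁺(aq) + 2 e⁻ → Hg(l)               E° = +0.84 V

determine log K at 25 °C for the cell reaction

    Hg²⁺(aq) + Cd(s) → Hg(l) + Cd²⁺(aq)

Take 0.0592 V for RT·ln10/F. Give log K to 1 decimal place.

The Hg²⁺/Hg couple is reduced (cathode); E°cell = +0.84 − (−0.40) = +1.24 V with n = 2.
At equilibrium E = 0, so log K = nE°cell / 0.0592 = (2)(+1.24) / 0.0592 = 41.9.

log K = 41.9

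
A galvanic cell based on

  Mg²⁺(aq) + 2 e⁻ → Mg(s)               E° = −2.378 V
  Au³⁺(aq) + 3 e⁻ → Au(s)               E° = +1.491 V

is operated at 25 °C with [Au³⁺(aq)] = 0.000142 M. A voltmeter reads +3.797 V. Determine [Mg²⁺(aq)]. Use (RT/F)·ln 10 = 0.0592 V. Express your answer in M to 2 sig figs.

0.74 M

Au³⁺/Au is the cathode (higher E°); E°cell = +1.491 − (−2.378) = +3.869 V with n = 6.
Since E = E° − (0.0592/n)·log Q, log Q = n(E° − E)/0.0592 = 7.297.
The balanced reaction is 2 Au³⁺(aq) + 3 Mg(s) → 2 Au(s) + 3 Mg²⁺(aq), so Q = [Mg²⁺(aq)]^3 / [Au³⁺(aq)]^2.
Solving for the unknown gives log [Mg²⁺(aq)] = −0.133, so [Mg²⁺(aq)] ≈ 0.74 M.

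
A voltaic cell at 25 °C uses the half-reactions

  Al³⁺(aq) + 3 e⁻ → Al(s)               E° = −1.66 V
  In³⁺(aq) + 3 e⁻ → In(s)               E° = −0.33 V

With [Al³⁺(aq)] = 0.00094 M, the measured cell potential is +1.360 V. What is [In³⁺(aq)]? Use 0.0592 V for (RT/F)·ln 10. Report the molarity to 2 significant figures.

With In³⁺/In at the cathode and Al³⁺/Al at the anode, E°cell = −0.33 − (−1.66) = +1.33 V (n = 3).
Since E = E° − (0.0592/n)·log Q, log Q = n(E° − E)/0.0592 = −1.520.
For In³⁺(aq) + Al(s) → In(s) + Al³⁺(aq), the reaction quotient is Q = [Al³⁺(aq)] / [In³⁺(aq)].
Isolating [In³⁺(aq)] in Q = 10^{−1.520} yields log [In³⁺(aq)] = −1.507, i.e. 0.031 M.

0.031 M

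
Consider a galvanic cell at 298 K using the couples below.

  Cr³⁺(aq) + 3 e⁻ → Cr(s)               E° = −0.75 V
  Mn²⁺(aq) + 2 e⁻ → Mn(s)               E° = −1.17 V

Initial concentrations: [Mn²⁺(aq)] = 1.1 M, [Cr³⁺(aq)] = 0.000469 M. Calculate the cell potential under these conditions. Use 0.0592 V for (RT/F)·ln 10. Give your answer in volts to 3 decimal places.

Cr³⁺/Cr is reduced (cathode, E° = −0.75 V) and Mn²⁺/Mn is oxidized (anode).
E°cell = −0.75 − (−1.17) = +0.42 V, with n = 6 electrons transferred.
Balancing gives 2 Cr³⁺(aq) + 3 Mn(s) → 2 Cr(s) + 3 Mn²⁺(aq); hence Q = [Mn²⁺(aq)]^3 / [Cr³⁺(aq)]^2 = 6.05×10^6 (log Q = 6.782).
Applying E = E° − (RT ln10/nF)·log Q gives +0.42 − (0.0592/6)(6.782) = +0.353 V.

+0.353 V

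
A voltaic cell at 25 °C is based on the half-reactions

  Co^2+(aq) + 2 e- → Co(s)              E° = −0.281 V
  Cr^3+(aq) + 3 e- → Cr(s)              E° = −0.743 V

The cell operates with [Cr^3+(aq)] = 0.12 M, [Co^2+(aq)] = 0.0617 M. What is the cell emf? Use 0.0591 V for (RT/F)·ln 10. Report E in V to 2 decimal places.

Since E°(Co²⁺/Co) > E°(Cr³⁺/Cr), Co²⁺/Co serves as the cathode.
E°cell = E°cat − E°an = −0.281 − (−0.743) = +0.462 V; n = 6.
Balancing gives 3 Co^2+(aq) + 2 Cr(s) → 3 Co(s) + 2 Cr^3+(aq); hence Q = [Cr^3+(aq)]^2 / [Co^2+(aq)]^3 = 61.3 (log Q = 1.788).
E = E° − (0.0591/n)·log Q = +0.462 − (0.0591/6)(1.788) = +0.44 V.

+0.44 V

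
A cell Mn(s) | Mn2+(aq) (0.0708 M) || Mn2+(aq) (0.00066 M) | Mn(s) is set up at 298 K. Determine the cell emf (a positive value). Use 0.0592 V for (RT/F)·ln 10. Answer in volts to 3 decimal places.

For a concentration cell E°cell = 0, since both electrodes use the same couple.
The compartment with the higher Mn2+(aq) concentration (0.0708 M) acts as the cathode; ions are reduced there and produced at the dilute (0.00066 M) anode.
With n = 2, Ecell = −(0.0592/2)·log([dilute]/[conc]) = −(0.0592/2)·log(0.00066/0.0708) = +0.060 V.

0.060 V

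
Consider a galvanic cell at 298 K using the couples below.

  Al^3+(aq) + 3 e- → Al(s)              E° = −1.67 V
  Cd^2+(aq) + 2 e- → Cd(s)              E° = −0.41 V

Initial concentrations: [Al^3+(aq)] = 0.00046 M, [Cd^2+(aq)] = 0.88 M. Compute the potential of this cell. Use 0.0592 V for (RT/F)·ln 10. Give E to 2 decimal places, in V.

+1.32 V

Cd²⁺/Cd is reduced (cathode, E° = −0.41 V) and Al³⁺/Al is oxidized (anode).
E°cell = E°cat − E°an = −0.41 − (−1.67) = +1.26 V; n = 6.
For the overall reaction 3 Cd^2+(aq) + 2 Al(s) → 3 Cd(s) + 2 Al^3+(aq), Q = [Al^3+(aq)]^2 / [Cd^2+(aq)]^3 = 3.11×10^−7, giving log Q = −6.508.
E = E° − (0.0592/n)·log Q = +1.26 − (0.0592/6)(−6.508) = +1.32 V.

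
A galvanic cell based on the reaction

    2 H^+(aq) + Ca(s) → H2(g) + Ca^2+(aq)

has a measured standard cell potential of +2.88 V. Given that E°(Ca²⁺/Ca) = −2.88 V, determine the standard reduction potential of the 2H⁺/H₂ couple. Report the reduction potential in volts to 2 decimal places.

+0.00 V

In the reaction as written the 2H⁺/H₂ couple is reduced (cathode) and Ca²⁺/Ca is oxidized (anode), so E°cell = E°(2H⁺/H₂) − E°(Ca²⁺/Ca).
E°(2H⁺/H₂) = E°cell + E°(anode) = +2.88 + (−2.88) = +0.00 V.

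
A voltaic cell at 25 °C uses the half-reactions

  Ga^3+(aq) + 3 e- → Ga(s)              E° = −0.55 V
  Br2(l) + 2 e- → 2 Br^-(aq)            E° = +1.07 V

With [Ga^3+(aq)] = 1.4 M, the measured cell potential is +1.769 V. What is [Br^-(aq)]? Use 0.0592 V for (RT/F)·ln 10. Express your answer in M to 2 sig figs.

With Br₂/Br⁻ at the cathode and Ga³⁺/Ga at the anode, E°cell = +1.07 − (−0.55) = +1.62 V (n = 6).
From the Nernst equation, log Q = n(E° − E)/0.0592 = 6·(+1.62 − (+1.769))/0.0592 = −15.101.
The balanced reaction is 3 Br2(l) + 2 Ga(s) → 6 Br^-(aq) + 2 Ga^3+(aq), so Q = [Br^-(aq)]^6·[Ga^3+(aq)]^2.
Substituting the known concentrations and solving, log [Br^-(aq)] = −2.566 and [Br^-(aq)] = 0.0027 M.

0.0027 M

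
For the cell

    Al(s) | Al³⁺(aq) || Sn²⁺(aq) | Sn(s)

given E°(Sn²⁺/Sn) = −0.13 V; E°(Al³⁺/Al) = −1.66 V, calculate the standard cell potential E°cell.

By convention the left-hand electrode in cell notation is the anode (oxidation) and the right-hand electrode is the cathode (reduction).
E°cell = E°(right) − E°(left) = −0.13 − (−1.66) = +1.53 V.

+1.53 V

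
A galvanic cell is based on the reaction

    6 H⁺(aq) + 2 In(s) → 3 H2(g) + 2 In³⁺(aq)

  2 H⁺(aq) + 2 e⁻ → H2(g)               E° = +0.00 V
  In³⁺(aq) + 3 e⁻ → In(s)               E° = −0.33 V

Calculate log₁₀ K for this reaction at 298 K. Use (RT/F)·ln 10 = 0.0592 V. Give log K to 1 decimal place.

log K = 33.4

The 2H⁺/H₂ couple is reduced (cathode); E°cell = +0.00 − (−0.33) = +0.33 V with n = 6.
At equilibrium E = 0, so log K = nE°cell / 0.0592 = (6)(+0.33) / 0.0592 = 33.4.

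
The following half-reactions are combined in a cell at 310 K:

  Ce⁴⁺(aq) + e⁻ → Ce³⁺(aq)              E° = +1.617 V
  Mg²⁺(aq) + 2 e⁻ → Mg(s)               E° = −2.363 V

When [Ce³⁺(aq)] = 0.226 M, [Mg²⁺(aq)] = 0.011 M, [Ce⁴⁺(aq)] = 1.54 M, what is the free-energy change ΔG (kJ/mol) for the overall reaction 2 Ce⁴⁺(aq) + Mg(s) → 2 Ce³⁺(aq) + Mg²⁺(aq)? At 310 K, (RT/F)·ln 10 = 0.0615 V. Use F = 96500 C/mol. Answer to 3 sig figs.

The standard cell potential is +1.617 − (−2.363) = +3.980 V, with n = 2 electrons in the balanced equation.
The reaction quotient is ([Ce³⁺(aq)]^2·[Mg²⁺(aq)]) / [Ce⁴⁺(aq)]^2 = 0.000237; by Nernst, E = +3.980 − (0.0615/2)(−3.625) = +4.0915 V.
Then ΔG = −nFE = −2 × 96500 × +4.0915 J/mol = −790 kJ/mol.

−790 kJ/mol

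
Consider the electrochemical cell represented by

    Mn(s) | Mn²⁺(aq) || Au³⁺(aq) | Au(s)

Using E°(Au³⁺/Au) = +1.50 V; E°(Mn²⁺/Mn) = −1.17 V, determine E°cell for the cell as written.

By convention the left-hand electrode in cell notation is the anode (oxidation) and the right-hand electrode is the cathode (reduction).
E°cell = E°(right) − E°(left) = +1.50 − (−1.17) = +2.67 V.

+2.67 V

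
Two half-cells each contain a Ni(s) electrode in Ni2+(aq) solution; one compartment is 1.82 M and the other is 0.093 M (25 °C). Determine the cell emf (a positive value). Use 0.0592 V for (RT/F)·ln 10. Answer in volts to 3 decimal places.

For a concentration cell E°cell = 0, since both electrodes use the same couple.
The compartment with the higher Ni2+(aq) concentration (1.82 M) acts as the cathode; ions are reduced there and produced at the dilute (0.093 M) anode.
With n = 2, Ecell = −(0.0592/2)·log([dilute]/[conc]) = −(0.0592/2)·log(0.093/1.82) = +0.038 V.

0.038 V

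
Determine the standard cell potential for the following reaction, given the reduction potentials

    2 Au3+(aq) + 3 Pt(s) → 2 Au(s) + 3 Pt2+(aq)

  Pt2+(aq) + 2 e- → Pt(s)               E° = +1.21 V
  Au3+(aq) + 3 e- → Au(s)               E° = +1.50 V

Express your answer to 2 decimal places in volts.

+0.29 V

Au3+(aq) gains electrons, so the Au³⁺/Au couple is the cathode; the Pt²⁺/Pt couple is the anode.
E°cell = E°(cathode) − E°(anode) = +1.50 − (+1.21) = +0.29 V.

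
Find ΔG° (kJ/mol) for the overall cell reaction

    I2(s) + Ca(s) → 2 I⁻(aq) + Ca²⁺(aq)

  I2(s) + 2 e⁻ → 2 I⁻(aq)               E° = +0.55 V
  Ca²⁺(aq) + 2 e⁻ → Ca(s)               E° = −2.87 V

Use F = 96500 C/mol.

In the reaction as written I2(s) is reduced, so the I₂/I⁻ couple is the cathode and Ca²⁺/Ca is the anode.
E°cell = +0.55 − (−2.87) = +3.42 V; balancing electrons gives n = 2.
ΔG° = −nFE°cell = −(2)(96500)(+3.42) J/mol = −660 kJ/mol.

−660 kJ/mol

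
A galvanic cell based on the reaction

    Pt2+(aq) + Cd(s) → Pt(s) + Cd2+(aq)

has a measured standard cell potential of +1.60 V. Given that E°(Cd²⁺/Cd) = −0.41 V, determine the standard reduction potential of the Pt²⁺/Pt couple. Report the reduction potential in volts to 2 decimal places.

In the reaction as written the Pt²⁺/Pt couple is reduced (cathode) and Cd²⁺/Cd is oxidized (anode), so E°cell = E°(Pt²⁺/Pt) − E°(Cd²⁺/Cd).
E°(Pt²⁺/Pt) = E°cell + E°(anode) = +1.60 + (−0.41) = +1.19 V.

+1.19 V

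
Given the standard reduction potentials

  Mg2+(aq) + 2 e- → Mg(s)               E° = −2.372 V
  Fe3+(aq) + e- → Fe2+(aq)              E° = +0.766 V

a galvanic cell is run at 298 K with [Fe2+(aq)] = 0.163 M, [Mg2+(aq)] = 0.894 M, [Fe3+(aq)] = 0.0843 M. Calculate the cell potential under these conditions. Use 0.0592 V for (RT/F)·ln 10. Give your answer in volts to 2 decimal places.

+3.12 V

Since E°(Fe³⁺/Fe²⁺) > E°(Mg²⁺/Mg), Fe³⁺/Fe²⁺ serves as the cathode.
E°cell = E°cat − E°an = +0.766 − (−2.372) = +3.138 V; n = 2.
Balancing gives 2 Fe3+(aq) + Mg(s) → 2 Fe2+(aq) + Mg2+(aq); hence Q = ([Fe2+(aq)]^2·[Mg2+(aq)]) / [Fe3+(aq)]^2 = 3.34 (log Q = 0.524).
By the Nernst equation, E = +3.138 − (0.0592/2)·(0.524) = +3.12 V.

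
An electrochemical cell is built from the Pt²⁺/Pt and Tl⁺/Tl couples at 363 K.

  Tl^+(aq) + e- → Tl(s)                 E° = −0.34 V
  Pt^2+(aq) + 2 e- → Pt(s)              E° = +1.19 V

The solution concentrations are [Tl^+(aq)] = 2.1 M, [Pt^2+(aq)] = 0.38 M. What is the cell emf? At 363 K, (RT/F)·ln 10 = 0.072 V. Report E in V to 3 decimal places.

Pt²⁺/Pt is reduced (cathode, E° = +1.19 V) and Tl⁺/Tl is oxidized (anode).
E°cell = E°cat − E°an = +1.19 − (−0.34) = +1.53 V; n = 2.
Balancing gives Pt^2+(aq) + 2 Tl(s) → Pt(s) + 2 Tl^+(aq); hence Q = [Tl^+(aq)]^2 / [Pt^2+(aq)] = 11.6 (log Q = 1.065).
E = E° − (0.072/n)·log Q = +1.53 − (0.072/2)(1.065) = +1.492 V.

+1.492 V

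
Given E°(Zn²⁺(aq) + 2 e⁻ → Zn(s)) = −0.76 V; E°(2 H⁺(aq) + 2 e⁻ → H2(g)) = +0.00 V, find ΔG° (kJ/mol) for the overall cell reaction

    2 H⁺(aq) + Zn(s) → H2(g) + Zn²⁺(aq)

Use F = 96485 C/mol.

−147 kJ/mol

In the reaction as written H⁺(aq) is reduced, so the 2H⁺/H₂ couple is the cathode and Zn²⁺/Zn is the anode.
E°cell = +0.00 − (−0.76) = +0.76 V; balancing electrons gives n = 2.
ΔG° = −nFE°cell = −(2)(96485)(+0.76) J/mol = −147 kJ/mol.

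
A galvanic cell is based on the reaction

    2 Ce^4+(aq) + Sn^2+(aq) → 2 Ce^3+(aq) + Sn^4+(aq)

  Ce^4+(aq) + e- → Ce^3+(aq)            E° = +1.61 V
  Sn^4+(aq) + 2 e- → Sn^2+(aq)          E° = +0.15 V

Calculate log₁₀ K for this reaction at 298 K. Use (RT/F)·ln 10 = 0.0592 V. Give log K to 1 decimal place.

The Ce⁴⁺/Ce³⁺ couple is reduced (cathode); E°cell = +1.61 − (+0.15) = +1.46 V with n = 2.
At equilibrium E = 0, so log K = nE°cell / 0.0592 = (2)(+1.46) / 0.0592 = 49.3.

log K = 49.3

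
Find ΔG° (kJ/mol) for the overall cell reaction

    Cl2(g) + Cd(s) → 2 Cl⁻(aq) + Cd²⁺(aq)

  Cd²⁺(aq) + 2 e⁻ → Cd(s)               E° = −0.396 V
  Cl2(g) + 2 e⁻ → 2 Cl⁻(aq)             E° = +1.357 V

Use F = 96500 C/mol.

−338 kJ/mol

In the reaction as written Cl2(g) is reduced, so the Cl₂/Cl⁻ couple is the cathode and Cd²⁺/Cd is the anode.
E°cell = +1.357 − (−0.396) = +1.753 V; balancing electrons gives n = 2.
ΔG° = −nFE°cell = −(2)(96500)(+1.753) J/mol = −338 kJ/mol.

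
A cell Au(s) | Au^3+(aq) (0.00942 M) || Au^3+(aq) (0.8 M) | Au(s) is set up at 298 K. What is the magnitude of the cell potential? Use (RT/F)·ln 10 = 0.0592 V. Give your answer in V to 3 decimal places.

0.038 V

For a concentration cell E°cell = 0, since both electrodes use the same couple.
The compartment with the higher Au^3+(aq) concentration (0.8 M) acts as the cathode; ions are reduced there and produced at the dilute (0.00942 M) anode.
With n = 3, Ecell = −(0.0592/3)·log([dilute]/[conc]) = −(0.0592/3)·log(0.00942/0.8) = +0.038 V.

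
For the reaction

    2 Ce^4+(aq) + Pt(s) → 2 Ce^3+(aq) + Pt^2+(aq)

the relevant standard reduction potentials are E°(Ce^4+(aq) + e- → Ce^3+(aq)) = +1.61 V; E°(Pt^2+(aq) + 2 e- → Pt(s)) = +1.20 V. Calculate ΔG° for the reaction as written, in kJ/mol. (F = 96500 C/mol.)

In the reaction as written Ce^4+(aq) is reduced, so the Ce⁴⁺/Ce³⁺ couple is the cathode and Pt²⁺/Pt is the anode.
E°cell = +1.61 − (+1.20) = +0.41 V; balancing electrons gives n = 2.
ΔG° = −nFE°cell = −(2)(96500)(+0.41) J/mol = −79.1 kJ/mol.

−79.1 kJ/mol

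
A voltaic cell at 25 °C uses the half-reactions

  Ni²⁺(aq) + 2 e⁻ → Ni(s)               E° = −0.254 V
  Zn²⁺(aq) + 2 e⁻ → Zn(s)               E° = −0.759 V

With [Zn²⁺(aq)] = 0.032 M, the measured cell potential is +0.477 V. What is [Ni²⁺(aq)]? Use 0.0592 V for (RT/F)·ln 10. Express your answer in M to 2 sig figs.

With Ni²⁺/Ni at the cathode and Zn²⁺/Zn at the anode, E°cell = −0.254 − (−0.759) = +0.505 V (n = 2).
From the Nernst equation, log Q = n(E° − E)/0.0592 = 2·(+0.505 − (+0.477))/0.0592 = 0.946.
The balanced reaction is Ni²⁺(aq) + Zn(s) → Ni(s) + Zn²⁺(aq), so Q = [Zn²⁺(aq)] / [Ni²⁺(aq)].
Isolating [Ni²⁺(aq)] in Q = 10^{0.946} yields log [Ni²⁺(aq)] = −2.441, i.e. 0.0036 M.

0.0036 M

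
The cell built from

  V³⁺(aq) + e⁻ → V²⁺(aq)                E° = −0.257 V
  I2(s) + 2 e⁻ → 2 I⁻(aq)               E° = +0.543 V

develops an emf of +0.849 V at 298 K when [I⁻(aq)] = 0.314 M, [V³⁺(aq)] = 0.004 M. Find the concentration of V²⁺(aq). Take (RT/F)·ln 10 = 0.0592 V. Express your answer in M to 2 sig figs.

0.0084 M

With I₂/I⁻ at the cathode and V³⁺/V²⁺ at the anode, E°cell = +0.543 − (−0.257) = +0.800 V (n = 2).
Since E = E° − (0.0592/n)·log Q, log Q = n(E° − E)/0.0592 = −1.655.
The balanced reaction is I2(s) + 2 V²⁺(aq) → 2 I⁻(aq) + 2 V³⁺(aq), so Q = ([I⁻(aq)]^2·[V³⁺(aq)]^2) / [V²⁺(aq)]^2.
Substituting the known concentrations and solving, log [V²⁺(aq)] = −2.074 and [V²⁺(aq)] = 0.0084 M.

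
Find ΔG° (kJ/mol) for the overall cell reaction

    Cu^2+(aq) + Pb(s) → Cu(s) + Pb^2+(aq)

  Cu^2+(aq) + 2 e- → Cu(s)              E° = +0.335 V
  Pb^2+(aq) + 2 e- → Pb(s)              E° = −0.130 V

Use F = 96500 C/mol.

In the reaction as written Cu^2+(aq) is reduced, so the Cu²⁺/Cu couple is the cathode and Pb²⁺/Pb is the anode.
E°cell = +0.335 − (−0.130) = +0.465 V; balancing electrons gives n = 2.
ΔG° = −nFE°cell = −(2)(96500)(+0.465) J/mol = −89.7 kJ/mol.

−89.7 kJ/mol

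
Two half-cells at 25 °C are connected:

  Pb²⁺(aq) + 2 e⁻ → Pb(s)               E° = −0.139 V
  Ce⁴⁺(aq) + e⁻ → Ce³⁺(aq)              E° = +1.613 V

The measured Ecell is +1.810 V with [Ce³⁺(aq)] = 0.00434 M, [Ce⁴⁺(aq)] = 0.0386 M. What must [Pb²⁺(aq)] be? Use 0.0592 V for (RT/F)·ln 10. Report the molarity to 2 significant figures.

0.87 M

The Ce⁴⁺/Ce³⁺ couple has the larger reduction potential, so it is the cathode: E°cell = +1.613 − (−0.139) = +1.752 V and n = 2.
Rearranging E = E° − (0.0592/n)·log Q gives log Q = 2(+1.752 − (+1.810))/0.0592 = −1.959.
Balancing electrons gives 2 Ce⁴⁺(aq) + Pb(s) → 2 Ce³⁺(aq) + Pb²⁺(aq); thus Q = ([Ce³⁺(aq)]^2·[Pb²⁺(aq)]) / [Ce⁴⁺(aq)]^2.
Substituting the known concentrations and solving, log [Pb²⁺(aq)] = −0.061 and [Pb²⁺(aq)] = 0.87 M.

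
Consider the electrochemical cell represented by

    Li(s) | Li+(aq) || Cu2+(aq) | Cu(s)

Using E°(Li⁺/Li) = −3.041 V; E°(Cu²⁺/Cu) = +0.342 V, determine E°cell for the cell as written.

+3.383 V

By convention the left-hand electrode in cell notation is the anode (oxidation) and the right-hand electrode is the cathode (reduction).
E°cell = E°(right) − E°(left) = +0.342 − (−3.041) = +3.383 V.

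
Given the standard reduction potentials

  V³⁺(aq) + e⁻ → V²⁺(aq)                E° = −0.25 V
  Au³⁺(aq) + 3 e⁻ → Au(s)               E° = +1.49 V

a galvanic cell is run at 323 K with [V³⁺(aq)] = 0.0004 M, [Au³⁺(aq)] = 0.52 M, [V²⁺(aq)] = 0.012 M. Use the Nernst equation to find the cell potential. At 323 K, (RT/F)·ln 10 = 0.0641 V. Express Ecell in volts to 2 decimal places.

+1.83 V

Au³⁺/Au is reduced (cathode, E° = +1.49 V) and V³⁺/V²⁺ is oxidized (anode).
E°cell = +1.49 − (−0.25) = +1.74 V, with n = 3 electrons transferred.
For the overall reaction Au³⁺(aq) + 3 V²⁺(aq) → Au(s) + 3 V³⁺(aq), Q = [V³⁺(aq)]^3 / ([Au³⁺(aq)]·[V²⁺(aq)]^3) = 7.12×10^−5, giving log Q = −4.147.
Applying E = E° − (RT ln10/nF)·log Q gives +1.74 − (0.0641/3)(−4.147) = +1.83 V.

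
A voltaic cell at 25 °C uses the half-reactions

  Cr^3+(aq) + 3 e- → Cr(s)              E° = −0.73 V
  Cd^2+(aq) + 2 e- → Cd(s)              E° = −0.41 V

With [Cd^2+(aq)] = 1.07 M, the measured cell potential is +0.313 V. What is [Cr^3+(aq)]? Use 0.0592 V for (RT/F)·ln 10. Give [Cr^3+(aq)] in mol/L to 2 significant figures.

2.5 M

Cd²⁺/Cd is the cathode (higher E°); E°cell = −0.41 − (−0.73) = +0.32 V with n = 6.
From the Nernst equation, log Q = n(E° − E)/0.0592 = 6·(+0.32 − (+0.313))/0.0592 = 0.709.
Balancing electrons gives 3 Cd^2+(aq) + 2 Cr(s) → 3 Cd(s) + 2 Cr^3+(aq); thus Q = [Cr^3+(aq)]^2 / [Cd^2+(aq)]^3.
Isolating [Cr^3+(aq)] in Q = 10^{0.709} yields log [Cr^3+(aq)] = 0.399, i.e. 2.5 M.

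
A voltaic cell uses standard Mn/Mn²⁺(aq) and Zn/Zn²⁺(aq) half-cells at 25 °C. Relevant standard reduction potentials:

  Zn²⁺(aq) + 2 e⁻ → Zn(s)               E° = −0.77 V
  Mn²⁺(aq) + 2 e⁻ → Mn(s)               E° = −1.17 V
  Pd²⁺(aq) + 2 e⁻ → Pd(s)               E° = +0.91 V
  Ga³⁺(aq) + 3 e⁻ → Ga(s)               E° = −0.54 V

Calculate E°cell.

Of the two couples in this cell, the one with the more positive reduction potential is reduced at the cathode: here that is Zn²⁺/Zn (−0.77 V); Mn²⁺/Mn (−1.17 V) is the anode.
E°cell = E°(cathode) − E°(anode) = −0.77 − (−1.17) = +0.40 V.

+0.40 V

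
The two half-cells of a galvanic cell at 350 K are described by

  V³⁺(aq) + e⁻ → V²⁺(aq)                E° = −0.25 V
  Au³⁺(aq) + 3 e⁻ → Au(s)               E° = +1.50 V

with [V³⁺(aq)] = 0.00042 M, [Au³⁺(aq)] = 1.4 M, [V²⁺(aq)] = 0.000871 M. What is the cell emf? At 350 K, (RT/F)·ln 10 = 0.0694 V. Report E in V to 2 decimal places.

Au³⁺/Au is reduced (cathode, E° = +1.50 V) and V³⁺/V²⁺ is oxidized (anode).
The standard potential is +1.50 − (−0.25) = +1.75 V and the balanced reaction transfers n = 3 electrons.
Balancing gives Au³⁺(aq) + 3 V²⁺(aq) → Au(s) + 3 V³⁺(aq); hence Q = [V³⁺(aq)]^3 / ([Au³⁺(aq)]·[V²⁺(aq)]^3) = 0.0801 (log Q = −1.096).
Applying E = E° − (RT ln10/nF)·log Q gives +1.75 − (0.0694/3)(−1.096) = +1.78 V.

+1.78 V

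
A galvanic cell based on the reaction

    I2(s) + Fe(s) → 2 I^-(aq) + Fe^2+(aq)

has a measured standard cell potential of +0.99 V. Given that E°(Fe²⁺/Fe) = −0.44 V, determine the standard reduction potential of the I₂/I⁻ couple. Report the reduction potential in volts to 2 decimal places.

+0.55 V

In the reaction as written the I₂/I⁻ couple is reduced (cathode) and Fe²⁺/Fe is oxidized (anode), so E°cell = E°(I₂/I⁻) − E°(Fe²⁺/Fe).
E°(I₂/I⁻) = E°cell + E°(anode) = +0.99 + (−0.44) = +0.55 V.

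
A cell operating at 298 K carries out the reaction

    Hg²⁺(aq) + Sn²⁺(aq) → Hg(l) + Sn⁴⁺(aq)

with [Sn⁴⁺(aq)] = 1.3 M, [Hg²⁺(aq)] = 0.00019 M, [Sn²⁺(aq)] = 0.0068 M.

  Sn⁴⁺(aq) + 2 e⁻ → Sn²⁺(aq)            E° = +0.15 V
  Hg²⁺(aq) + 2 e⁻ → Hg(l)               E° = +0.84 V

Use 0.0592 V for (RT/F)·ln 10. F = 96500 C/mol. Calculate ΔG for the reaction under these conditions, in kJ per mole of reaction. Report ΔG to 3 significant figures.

−98.9 kJ/mol

With Hg²⁺/Hg reduced at the cathode, E°cell = +0.84 − (+0.15) = +0.69 V and n = 2.
Here Q = [Sn⁴⁺(aq)] / ([Hg²⁺(aq)]·[Sn²⁺(aq)]) = 1.01×10^6 (log Q = 6.003), giving E = +0.69 − (0.0592/2)·(6.003) = +0.5123 V.
Finally ΔG = −nFE = −(2)(96500 C/mol)(+0.5123 V) = −98.9 kJ/mol.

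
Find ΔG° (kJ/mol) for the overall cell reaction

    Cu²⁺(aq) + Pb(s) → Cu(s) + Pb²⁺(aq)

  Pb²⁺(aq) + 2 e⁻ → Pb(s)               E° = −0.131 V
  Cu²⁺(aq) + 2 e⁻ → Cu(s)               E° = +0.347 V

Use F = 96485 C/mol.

−92.2 kJ/mol

In the reaction as written Cu²⁺(aq) is reduced, so the Cu²⁺/Cu couple is the cathode and Pb²⁺/Pb is the anode.
E°cell = +0.347 − (−0.131) = +0.478 V; balancing electrons gives n = 2.
ΔG° = −nFE°cell = −(2)(96485)(+0.478) J/mol = −92.2 kJ/mol.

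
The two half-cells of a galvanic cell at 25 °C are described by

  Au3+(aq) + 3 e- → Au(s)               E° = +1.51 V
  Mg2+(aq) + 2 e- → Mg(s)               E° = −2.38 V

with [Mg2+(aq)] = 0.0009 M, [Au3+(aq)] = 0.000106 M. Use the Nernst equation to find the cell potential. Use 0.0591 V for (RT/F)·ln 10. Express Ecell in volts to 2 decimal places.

Since E°(Au³⁺/Au) > E°(Mg²⁺/Mg), Au³⁺/Au serves as the cathode.
The standard potential is +1.51 − (−2.38) = +3.89 V and the balanced reaction transfers n = 6 electrons.
Balancing gives 2 Au3+(aq) + 3 Mg(s) → 2 Au(s) + 3 Mg2+(aq); hence Q = [Mg2+(aq)]^3 / [Au3+(aq)]^2 = 0.0649 (log Q = −1.188).
By the Nernst equation, E = +3.89 − (0.0591/6)·(−1.188) = +3.90 V.

+3.90 V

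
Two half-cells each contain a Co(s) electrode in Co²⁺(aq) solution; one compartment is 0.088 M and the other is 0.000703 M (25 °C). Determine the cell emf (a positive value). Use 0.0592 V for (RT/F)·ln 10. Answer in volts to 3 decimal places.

0.062 V

For a concentration cell E°cell = 0, since both electrodes use the same couple.
The compartment with the higher Co²⁺(aq) concentration (0.088 M) acts as the cathode; ions are reduced there and produced at the dilute (0.000703 M) anode.
With n = 2, Ecell = −(0.0592/2)·log([dilute]/[conc]) = −(0.0592/2)·log(0.000703/0.088) = +0.062 V.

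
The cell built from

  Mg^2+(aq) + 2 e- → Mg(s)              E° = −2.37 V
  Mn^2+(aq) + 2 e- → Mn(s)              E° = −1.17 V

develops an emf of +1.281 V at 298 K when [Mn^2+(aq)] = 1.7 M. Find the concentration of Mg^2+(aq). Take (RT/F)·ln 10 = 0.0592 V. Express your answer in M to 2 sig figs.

The Mn²⁺/Mn couple has the larger reduction potential, so it is the cathode: E°cell = −1.17 − (−2.37) = +1.20 V and n = 2.
From the Nernst equation, log Q = n(E° − E)/0.0592 = 2·(+1.20 − (+1.281))/0.0592 = −2.736.
For Mn^2+(aq) + Mg(s) → Mn(s) + Mg^2+(aq), the reaction quotient is Q = [Mg^2+(aq)] / [Mn^2+(aq)].
Isolating [Mg^2+(aq)] in Q = 10^{−2.736} yields log [Mg^2+(aq)] = −2.506, i.e. 0.0031 M.

0.0031 M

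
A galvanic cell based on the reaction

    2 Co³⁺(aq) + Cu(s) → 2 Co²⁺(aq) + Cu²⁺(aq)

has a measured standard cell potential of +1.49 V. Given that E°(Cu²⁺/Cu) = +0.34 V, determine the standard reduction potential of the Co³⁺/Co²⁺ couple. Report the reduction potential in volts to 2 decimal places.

+1.83 V

In the reaction as written the Co³⁺/Co²⁺ couple is reduced (cathode) and Cu²⁺/Cu is oxidized (anode), so E°cell = E°(Co³⁺/Co²⁺) − E°(Cu²⁺/Cu).
E°(Co³⁺/Co²⁺) = E°cell + E°(anode) = +1.49 + (+0.34) = +1.83 V.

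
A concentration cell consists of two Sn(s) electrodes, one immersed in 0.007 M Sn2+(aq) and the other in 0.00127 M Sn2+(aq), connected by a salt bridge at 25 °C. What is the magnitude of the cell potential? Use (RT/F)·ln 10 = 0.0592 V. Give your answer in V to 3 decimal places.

For a concentration cell E°cell = 0, since both electrodes use the same couple.
The compartment with the higher Sn2+(aq) concentration (0.007 M) acts as the cathode; ions are reduced there and produced at the dilute (0.00127 M) anode.
With n = 2, Ecell = −(0.0592/2)·log([dilute]/[conc]) = −(0.0592/2)·log(0.00127/0.007) = +0.022 V.

0.022 V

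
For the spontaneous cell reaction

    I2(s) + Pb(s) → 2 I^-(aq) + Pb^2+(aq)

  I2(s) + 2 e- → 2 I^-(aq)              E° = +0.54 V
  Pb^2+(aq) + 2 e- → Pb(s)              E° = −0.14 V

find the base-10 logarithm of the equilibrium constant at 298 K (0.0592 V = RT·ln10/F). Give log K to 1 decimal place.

log K = 23.0

The I₂/I⁻ couple is reduced (cathode); E°cell = +0.54 − (−0.14) = +0.68 V with n = 2.
At equilibrium E = 0, so log K = nE°cell / 0.0592 = (2)(+0.68) / 0.0592 = 23.0.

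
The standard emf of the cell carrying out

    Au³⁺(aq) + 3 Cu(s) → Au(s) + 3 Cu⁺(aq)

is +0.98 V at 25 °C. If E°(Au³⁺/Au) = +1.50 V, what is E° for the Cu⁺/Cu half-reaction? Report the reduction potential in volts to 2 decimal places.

In the reaction as written the Au³⁺/Au couple is reduced (cathode) and Cu⁺/Cu is oxidized (anode), so E°cell = E°(Au³⁺/Au) − E°(Cu⁺/Cu).
E°(Cu⁺/Cu) = E°(cathode) − E°cell = +1.50 − (+0.98) = +0.52 V.

+0.52 V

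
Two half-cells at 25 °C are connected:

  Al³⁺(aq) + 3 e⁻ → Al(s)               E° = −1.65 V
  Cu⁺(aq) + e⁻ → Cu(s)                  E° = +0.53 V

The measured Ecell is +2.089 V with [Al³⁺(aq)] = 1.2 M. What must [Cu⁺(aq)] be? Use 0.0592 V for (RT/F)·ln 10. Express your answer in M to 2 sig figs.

With Cu⁺/Cu at the cathode and Al³⁺/Al at the anode, E°cell = +0.53 − (−1.65) = +2.18 V (n = 3).
Rearranging E = E° − (0.0592/n)·log Q gives log Q = 3(+2.18 − (+2.089))/0.0592 = 4.611.
The balanced reaction is 3 Cu⁺(aq) + Al(s) → 3 Cu(s) + Al³⁺(aq), so Q = [Al³⁺(aq)] / [Cu⁺(aq)]^3.
Substituting the known concentrations and solving, log [Cu⁺(aq)] = −1.511 and [Cu⁺(aq)] = 0.031 M.

0.031 M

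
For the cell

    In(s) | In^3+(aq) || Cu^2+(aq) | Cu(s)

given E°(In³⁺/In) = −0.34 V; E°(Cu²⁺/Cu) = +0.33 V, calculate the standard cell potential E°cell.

+0.67 V

By convention the left-hand electrode in cell notation is the anode (oxidation) and the right-hand electrode is the cathode (reduction).
E°cell = E°(right) − E°(left) = +0.33 − (−0.34) = +0.67 V.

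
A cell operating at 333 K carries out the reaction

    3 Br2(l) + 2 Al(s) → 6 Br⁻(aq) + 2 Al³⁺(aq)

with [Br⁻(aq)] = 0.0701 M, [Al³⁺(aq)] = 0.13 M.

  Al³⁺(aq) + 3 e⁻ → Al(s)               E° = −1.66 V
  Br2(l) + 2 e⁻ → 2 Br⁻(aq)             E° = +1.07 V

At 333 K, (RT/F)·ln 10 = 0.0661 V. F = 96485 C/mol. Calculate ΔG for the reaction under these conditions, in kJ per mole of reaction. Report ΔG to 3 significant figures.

−1640 kJ/mol

E°cell = +1.07 − (−1.66) = +2.73 V; the balanced reaction transfers n = 6 electrons.
Here Q = [Br⁻(aq)]^6·[Al³⁺(aq)]^2 = 2.01×10^−9 (log Q = −8.698), giving E = +2.73 − (0.0661/6)·(−8.698) = +2.8258 V.
ΔG = −nFE = −(6)(96485)(+2.8258) J/mol = −1640 kJ/mol.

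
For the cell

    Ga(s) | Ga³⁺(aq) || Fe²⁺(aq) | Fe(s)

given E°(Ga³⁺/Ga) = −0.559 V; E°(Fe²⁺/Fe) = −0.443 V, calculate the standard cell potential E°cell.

By convention the left-hand electrode in cell notation is the anode (oxidation) and the right-hand electrode is the cathode (reduction).
E°cell = E°(right) − E°(left) = −0.443 − (−0.559) = +0.116 V.

+0.116 V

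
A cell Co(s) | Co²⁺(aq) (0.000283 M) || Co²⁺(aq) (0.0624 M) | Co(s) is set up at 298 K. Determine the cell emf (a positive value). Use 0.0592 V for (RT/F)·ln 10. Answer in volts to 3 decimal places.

For a concentration cell E°cell = 0, since both electrodes use the same couple.
The compartment with the higher Co²⁺(aq) concentration (0.0624 M) acts as the cathode; ions are reduced there and produced at the dilute (0.000283 M) anode.
With n = 2, Ecell = −(0.0592/2)·log([dilute]/[conc]) = −(0.0592/2)·log(0.000283/0.0624) = +0.069 V.

0.069 V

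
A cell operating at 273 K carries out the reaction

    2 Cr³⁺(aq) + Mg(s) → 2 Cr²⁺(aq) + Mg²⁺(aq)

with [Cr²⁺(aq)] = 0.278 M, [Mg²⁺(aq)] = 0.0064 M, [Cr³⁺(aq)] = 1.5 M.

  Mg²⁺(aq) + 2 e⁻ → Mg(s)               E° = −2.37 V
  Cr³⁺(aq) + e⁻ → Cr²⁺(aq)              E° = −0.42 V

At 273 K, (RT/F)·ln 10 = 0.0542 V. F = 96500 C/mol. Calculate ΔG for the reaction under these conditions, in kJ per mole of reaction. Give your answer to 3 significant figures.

E°cell = −0.42 − (−2.37) = +1.95 V; the balanced reaction transfers n = 2 electrons.
The reaction quotient is ([Cr²⁺(aq)]^2·[Mg²⁺(aq)]) / [Cr³⁺(aq)]^2 = 0.00022; by Nernst, E = +1.95 − (0.0542/2)(−3.658) = +2.0491 V.
ΔG = −nFE = −(2)(96500)(+2.0491) J/mol = −395 kJ/mol.

−395 kJ/mol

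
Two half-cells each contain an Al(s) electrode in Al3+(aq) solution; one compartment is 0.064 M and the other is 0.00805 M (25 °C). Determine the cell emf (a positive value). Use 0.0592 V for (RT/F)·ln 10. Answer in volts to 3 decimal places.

For a concentration cell E°cell = 0, since both electrodes use the same couple.
The compartment with the higher Al3+(aq) concentration (0.064 M) acts as the cathode; ions are reduced there and produced at the dilute (0.00805 M) anode.
With n = 3, Ecell = −(0.0592/3)·log([dilute]/[conc]) = −(0.0592/3)·log(0.00805/0.064) = +0.018 V.

0.018 V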